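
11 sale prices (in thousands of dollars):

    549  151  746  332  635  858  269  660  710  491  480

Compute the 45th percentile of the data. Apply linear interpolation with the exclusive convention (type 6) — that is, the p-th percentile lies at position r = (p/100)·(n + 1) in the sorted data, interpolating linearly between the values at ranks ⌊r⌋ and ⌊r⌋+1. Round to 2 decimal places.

Sorted: 151, 269, 332, 480, 491, 549, 635, 660, 710, 746, 858.
n = 11.
r = (45/100)·(11 + 1) = 5.4.
Rank 5 is 491 and rank 6 is 549.
Interpolate: 491 + 0.4·(549 − 491) = 491 + 0.4·58 = 514.2.

514.20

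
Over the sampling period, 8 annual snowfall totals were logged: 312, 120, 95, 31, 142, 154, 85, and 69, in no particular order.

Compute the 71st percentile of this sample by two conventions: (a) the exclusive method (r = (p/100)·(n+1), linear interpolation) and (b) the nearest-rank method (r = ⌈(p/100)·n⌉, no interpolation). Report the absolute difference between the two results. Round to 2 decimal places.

4.68

Sorted: 31, 69, 85, 95, 120, 142, 154, 312.
n = 8.
(a) r = 6.39; between ranks 6 (142) and 7 (154): 146.68.
(b) the nearest-rank method: rank 6 → 142.
|146.68 − 142| = 4.68.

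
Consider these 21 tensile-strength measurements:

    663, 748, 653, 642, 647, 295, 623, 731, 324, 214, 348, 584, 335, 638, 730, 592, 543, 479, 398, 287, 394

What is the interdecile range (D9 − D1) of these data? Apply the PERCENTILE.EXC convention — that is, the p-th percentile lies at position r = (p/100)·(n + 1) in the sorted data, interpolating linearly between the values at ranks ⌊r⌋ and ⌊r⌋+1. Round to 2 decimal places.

Sorted: 214, 287, 295, 324, 335, 348, 394, 398, 479, 543, 584, 592, 623, 638, 642, 647, 653, 663, 730, 731, 748.
n = 21.
P10: r = 2.2; ranks 2–3 are 287, 295; interpolating gives 288.6.
P90: r = 19.8; ranks 19–20 are 730, 731; interpolating gives 730.8.
Difference: 730.8 − 288.6 = 442.2.

442.20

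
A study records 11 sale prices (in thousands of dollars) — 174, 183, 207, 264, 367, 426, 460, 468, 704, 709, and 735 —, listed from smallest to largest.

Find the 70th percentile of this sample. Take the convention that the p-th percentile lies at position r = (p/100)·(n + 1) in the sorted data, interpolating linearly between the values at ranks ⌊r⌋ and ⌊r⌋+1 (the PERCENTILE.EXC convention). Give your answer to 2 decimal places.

562.40

n = 11.
r = (70/100)·(11 + 1) = 8.4.
Rank 8 is 468 and rank 9 is 704.
Interpolate: 468 + 0.4·(704 − 468) = 468 + 0.4·236 = 562.4.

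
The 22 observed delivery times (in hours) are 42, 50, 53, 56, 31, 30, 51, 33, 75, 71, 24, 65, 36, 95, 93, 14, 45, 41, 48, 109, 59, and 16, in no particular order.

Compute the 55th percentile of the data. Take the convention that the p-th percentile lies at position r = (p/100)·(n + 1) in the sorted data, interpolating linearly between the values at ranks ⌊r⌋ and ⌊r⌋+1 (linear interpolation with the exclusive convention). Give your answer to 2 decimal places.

50.65

Sorted: 14, 16, 24, 30, 31, 33, 36, 41, 42, 45, 48, 50, 51, 53, 56, 59, 65, 71, 75, 93, 95, 109.
n = 22.
r = (55/100)·(22 + 1) = 12.65.
Rank 12 is 50 and rank 13 is 51.
Interpolate: 50 + 0.65·(51 − 50) = 50 + 0.65·1 = 50.65.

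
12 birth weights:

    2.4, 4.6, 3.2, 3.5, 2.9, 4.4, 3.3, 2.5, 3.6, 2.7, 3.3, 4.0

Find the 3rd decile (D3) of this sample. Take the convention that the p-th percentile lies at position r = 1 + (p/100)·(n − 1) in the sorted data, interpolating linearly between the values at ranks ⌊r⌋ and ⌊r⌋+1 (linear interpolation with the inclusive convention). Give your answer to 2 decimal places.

Sorted: 2.4, 2.5, 2.7, 2.9, 3.2, 3.3, 3.3, 3.5, 3.6, 4.0, 4.4, 4.6.
n = 12.
r = 1 + (30/100)·(12 − 1) = 1 + 3.3 = 4.3.
Rank 4 is 2.9 and rank 5 is 3.2.
Interpolate: 2.9 + 0.3·(3.2 − 2.9) = 2.9 + 0.3·0.3 = 2.99.

2.99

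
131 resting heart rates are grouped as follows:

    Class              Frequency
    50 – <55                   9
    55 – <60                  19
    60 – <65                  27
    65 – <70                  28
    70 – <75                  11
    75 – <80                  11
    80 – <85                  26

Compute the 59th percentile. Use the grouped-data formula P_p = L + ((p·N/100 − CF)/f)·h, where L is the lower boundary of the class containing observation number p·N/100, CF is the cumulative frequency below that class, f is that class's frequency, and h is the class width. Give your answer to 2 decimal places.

N = 131; target position k = 59/100 · 131 = 77.29.
Cumulative frequencies: 9, 28, 55, 83, 94, 105, 131.
Observation 77.29 falls in the class 65 – <70.
L = 65, CF = 55, f = 28, h = 5.
P59 = 65 + ((77.29 − 55)/28)·5 = 65 + 3.98036 = 68.9804.

68.98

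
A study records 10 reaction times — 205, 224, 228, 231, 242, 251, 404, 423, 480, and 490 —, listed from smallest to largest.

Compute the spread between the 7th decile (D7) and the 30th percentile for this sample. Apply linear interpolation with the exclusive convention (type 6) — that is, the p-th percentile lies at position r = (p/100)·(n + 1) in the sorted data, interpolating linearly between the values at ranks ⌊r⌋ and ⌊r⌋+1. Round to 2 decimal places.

n = 10.
P30: r = 3.3; ranks 3–4 are 228, 231; interpolating gives 228.9.
P70: r = 7.7; ranks 7–8 are 404, 423; interpolating gives 417.3.
Difference: 417.3 − 228.9 = 188.4.

188.40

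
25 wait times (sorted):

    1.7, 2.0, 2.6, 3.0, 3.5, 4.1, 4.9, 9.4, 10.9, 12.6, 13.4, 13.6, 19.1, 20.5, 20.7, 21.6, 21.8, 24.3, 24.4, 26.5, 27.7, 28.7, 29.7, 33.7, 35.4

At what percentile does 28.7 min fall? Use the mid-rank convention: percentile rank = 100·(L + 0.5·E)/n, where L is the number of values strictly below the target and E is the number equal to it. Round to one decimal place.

86.0

Count below 28.7: L = 21; count equal: E = 1; n = 25.
Percentile rank = 100·(21 + 0.5·1)/25 = 100·21.5/25 = 86.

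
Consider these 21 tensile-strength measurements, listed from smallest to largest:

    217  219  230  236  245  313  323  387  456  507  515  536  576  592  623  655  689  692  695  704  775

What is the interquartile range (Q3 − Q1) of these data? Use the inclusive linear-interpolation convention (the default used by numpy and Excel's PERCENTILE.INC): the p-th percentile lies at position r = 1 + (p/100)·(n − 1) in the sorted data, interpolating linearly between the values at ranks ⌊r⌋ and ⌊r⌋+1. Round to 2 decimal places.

n = 21.
P25: r = 6 (integer) → 313.
P75: r = 16 (integer) → 655.
Difference: 655 − 313 = 342.

342.00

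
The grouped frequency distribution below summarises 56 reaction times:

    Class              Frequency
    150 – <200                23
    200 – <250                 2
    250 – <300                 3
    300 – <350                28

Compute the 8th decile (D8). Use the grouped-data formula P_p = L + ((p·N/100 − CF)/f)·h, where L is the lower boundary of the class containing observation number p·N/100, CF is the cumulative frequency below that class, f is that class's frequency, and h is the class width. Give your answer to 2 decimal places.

N = 56; target position k = 80/100 · 56 = 44.8.
Cumulative frequencies: 23, 25, 28, 56.
Observation 44.8 falls in the class 300 – <350.
L = 300, CF = 28, f = 28, h = 50.
P80 = 300 + ((44.8 − 28)/28)·50 = 300 + 30 = 330.

330.00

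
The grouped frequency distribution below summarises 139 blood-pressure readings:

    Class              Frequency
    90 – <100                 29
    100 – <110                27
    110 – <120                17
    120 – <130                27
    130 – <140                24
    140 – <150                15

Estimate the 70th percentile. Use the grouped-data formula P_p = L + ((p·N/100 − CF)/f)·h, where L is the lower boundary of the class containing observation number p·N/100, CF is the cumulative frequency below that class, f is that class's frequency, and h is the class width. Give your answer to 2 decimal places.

N = 139; target position k = 70/100 · 139 = 97.3.
Cumulative frequencies: 29, 56, 73, 100, 124, 139.
Observation 97.3 falls in the class 120 – <130.
L = 120, CF = 73, f = 27, h = 10.
P70 = 120 + ((97.3 − 73)/27)·10 = 120 + 9 = 129.

129.00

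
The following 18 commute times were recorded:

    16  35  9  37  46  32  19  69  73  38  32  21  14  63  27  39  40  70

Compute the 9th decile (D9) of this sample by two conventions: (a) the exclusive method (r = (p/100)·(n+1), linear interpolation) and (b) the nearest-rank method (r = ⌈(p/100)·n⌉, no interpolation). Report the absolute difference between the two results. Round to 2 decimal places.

Sorted: 9, 14, 16, 19, 21, 27, 32, 32, 35, 37, 38, 39, 40, 46, 63, 69, 70, 73.
n = 18.
(a) r = 17.1; between ranks 17 (70) and 18 (73): 70.3.
(b) the nearest-rank method: rank 17 → 70.
|70.3 − 70| = 0.3.

0.30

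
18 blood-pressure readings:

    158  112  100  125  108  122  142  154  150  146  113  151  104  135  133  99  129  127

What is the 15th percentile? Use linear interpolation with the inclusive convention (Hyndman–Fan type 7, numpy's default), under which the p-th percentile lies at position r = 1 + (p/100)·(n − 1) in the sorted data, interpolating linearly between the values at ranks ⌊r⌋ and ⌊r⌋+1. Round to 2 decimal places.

106.20

Sorted: 99, 100, 104, 108, 112, 113, 122, 125, 127, 129, 133, 135, 142, 146, 150, 151, 154, 158.
n = 18.
r = 1 + (15/100)·(18 − 1) = 1 + 2.55 = 3.55.
Rank 3 is 104 and rank 4 is 108.
Interpolate: 104 + 0.55·(108 − 104) = 104 + 0.55·4 = 106.2.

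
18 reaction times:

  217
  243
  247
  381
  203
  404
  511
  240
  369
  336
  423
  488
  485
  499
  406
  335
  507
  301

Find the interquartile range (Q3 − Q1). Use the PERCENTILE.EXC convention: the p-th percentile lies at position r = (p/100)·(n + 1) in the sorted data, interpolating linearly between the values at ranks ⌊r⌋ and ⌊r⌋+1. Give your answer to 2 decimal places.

239.75

Sorted: 203, 217, 240, 243, 247, 301, 335, 336, 369, 381, 404, 406, 423, 485, 488, 499, 507, 511.
n = 18.
P25: r = 4.75; ranks 4–5 are 243, 247; interpolating gives 246.
P75: r = 14.25; ranks 14–15 are 485, 488; interpolating gives 485.75.
Difference: 485.75 − 246 = 239.75.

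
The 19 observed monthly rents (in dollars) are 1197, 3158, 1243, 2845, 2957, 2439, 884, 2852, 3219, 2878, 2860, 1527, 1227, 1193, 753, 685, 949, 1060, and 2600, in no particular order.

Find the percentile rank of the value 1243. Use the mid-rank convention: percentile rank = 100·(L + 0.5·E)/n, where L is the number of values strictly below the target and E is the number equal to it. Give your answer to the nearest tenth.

44.7

Sorted: 685, 753, 884, 949, 1060, 1193, 1197, 1227, 1243, 1527, 2439, 2600, 2845, 2852, 2860, 2878, 2957, 3158, 3219.
Count below 1243: L = 8; count equal: E = 1; n = 19.
Percentile rank = 100·(8 + 0.5·1)/19 = 100·8.5/19 = 44.74.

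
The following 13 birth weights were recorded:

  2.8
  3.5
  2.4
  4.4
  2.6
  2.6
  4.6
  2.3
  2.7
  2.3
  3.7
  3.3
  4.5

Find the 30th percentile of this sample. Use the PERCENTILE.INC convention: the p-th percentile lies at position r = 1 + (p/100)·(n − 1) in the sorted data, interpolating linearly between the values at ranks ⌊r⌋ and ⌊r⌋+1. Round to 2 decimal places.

2.60

Sorted: 2.3, 2.3, 2.4, 2.6, 2.6, 2.7, 2.8, 3.3, 3.5, 3.7, 4.4, 4.5, 4.6.
n = 13.
r = 1 + (30/100)·(13 − 1) = 1 + 3.6 = 4.6.
Rank 4 is 2.6 and rank 5 is 2.6.
Interpolate: 2.6 + 0.6·(2.6 − 2.6) = 2.6 + 0.6·0 = 2.6.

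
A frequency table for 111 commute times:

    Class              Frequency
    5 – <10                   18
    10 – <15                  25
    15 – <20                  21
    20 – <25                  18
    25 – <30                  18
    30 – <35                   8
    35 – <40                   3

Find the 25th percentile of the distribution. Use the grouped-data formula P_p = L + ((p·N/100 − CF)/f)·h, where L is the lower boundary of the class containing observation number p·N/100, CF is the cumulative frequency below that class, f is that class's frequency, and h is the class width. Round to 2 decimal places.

N = 111; target position k = 25/100 · 111 = 27.75.
Cumulative frequencies: 18, 43, 64, 82, 100, 108, 111.
Observation 27.75 falls in the class 10 – <15.
L = 10, CF = 18, f = 25, h = 5.
P25 = 10 + ((27.75 − 18)/25)·5 = 10 + 1.95 = 11.95.

11.95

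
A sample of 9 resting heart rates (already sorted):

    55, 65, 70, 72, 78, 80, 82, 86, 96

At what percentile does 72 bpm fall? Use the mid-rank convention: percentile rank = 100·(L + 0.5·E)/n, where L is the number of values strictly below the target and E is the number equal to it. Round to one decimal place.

38.9

Count below 72: L = 3; count equal: E = 1; n = 9.
Percentile rank = 100·(3 + 0.5·1)/9 = 100·3.5/9 = 38.89.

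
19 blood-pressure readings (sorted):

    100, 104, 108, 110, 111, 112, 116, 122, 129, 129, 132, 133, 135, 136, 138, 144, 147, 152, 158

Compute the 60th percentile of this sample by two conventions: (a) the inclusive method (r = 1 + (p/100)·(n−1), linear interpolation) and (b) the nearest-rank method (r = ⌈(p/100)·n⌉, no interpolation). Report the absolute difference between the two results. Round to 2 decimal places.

0.20

n = 19.
(a) r = 11.8; between ranks 11 (132) and 12 (133): 132.8.
(b) the nearest-rank method: rank 12 → 133.
|132.8 − 133| = 0.2.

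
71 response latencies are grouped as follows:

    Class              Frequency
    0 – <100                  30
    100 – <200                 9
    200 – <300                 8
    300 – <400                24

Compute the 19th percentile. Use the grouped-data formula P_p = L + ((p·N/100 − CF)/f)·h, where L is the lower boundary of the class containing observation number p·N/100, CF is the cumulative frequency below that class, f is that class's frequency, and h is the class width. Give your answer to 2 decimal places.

N = 71; target position k = 19/100 · 71 = 13.49.
Cumulative frequencies: 30, 39, 47, 71.
Observation 13.49 falls in the class 0 – <100.
L = 0, CF = 0, f = 30, h = 100.
P19 = 0 + ((13.49 − 0)/30)·100 = 0 + 44.9667 = 44.9667.

44.97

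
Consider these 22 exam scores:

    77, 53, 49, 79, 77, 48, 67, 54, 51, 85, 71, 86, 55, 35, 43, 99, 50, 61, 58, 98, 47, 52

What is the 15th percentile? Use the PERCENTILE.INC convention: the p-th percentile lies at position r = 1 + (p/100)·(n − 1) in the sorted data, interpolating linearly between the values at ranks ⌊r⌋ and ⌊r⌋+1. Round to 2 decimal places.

Sorted: 35, 43, 47, 48, 49, 50, 51, 52, 53, 54, 55, 58, 61, 67, 71, 77, 77, 79, 85, 86, 98, 99.
n = 22.
r = 1 + (15/100)·(22 − 1) = 1 + 3.15 = 4.15.
Rank 4 is 48 and rank 5 is 49.
Interpolate: 48 + 0.15·(49 − 48) = 48 + 0.15·1 = 48.15.

48.15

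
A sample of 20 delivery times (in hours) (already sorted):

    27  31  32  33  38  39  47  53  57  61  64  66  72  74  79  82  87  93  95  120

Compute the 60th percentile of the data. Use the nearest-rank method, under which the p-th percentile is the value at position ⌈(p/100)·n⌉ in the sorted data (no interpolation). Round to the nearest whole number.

66

n = 20.
Position = ⌈60/100 · 20⌉ = ⌈12⌉ = 12.
The value at rank 12 is 66.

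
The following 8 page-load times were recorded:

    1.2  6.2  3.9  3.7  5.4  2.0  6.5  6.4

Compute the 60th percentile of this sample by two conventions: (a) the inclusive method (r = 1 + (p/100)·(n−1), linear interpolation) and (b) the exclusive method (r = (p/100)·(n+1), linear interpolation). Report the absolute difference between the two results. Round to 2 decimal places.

Sorted: 1.2, 2.0, 3.7, 3.9, 5.4, 6.2, 6.4, 6.5.
n = 8.
(a) r = 5.2; between ranks 5 (5.4) and 6 (6.2): 5.56.
(b) r = 5.4; between ranks 5 (5.4) and 6 (6.2): 5.72.
|5.56 − 5.72| = 0.16.

0.16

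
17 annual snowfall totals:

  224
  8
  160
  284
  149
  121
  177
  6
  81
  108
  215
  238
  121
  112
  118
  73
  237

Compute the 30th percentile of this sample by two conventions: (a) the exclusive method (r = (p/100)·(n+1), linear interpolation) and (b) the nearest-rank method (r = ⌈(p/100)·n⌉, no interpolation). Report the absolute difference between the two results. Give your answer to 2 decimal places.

2.40

Sorted: 6, 8, 73, 81, 108, 112, 118, 121, 121, 149, 160, 177, 215, 224, 237, 238, 284.
n = 17.
(a) r = 5.4; between ranks 5 (108) and 6 (112): 109.6.
(b) the nearest-rank method: rank 6 → 112.
|109.6 − 112| = 2.4.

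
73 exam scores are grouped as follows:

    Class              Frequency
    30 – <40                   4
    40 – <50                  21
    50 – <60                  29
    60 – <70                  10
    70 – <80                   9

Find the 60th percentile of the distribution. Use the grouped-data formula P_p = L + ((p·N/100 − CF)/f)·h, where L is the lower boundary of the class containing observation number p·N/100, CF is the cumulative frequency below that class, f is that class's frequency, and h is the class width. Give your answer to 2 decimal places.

N = 73; target position k = 60/100 · 73 = 43.8.
Cumulative frequencies: 4, 25, 54, 64, 73.
Observation 43.8 falls in the class 50 – <60.
L = 50, CF = 25, f = 29, h = 10.
P60 = 50 + ((43.8 − 25)/29)·10 = 50 + 6.48276 = 56.4828.

56.48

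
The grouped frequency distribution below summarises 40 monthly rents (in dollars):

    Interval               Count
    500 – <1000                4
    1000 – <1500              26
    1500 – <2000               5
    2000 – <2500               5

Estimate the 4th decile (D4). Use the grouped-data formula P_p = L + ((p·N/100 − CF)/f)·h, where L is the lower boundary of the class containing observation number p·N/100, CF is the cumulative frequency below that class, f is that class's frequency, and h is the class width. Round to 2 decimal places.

N = 40; target position k = 40/100 · 40 = 16.
Cumulative frequencies: 4, 30, 35, 40.
Observation 16 falls in the class 1000 – <1500.
L = 1000, CF = 4, f = 26, h = 500.
P40 = 1000 + ((16 − 4)/26)·500 = 1000 + 230.769 = 1230.77.

1230.77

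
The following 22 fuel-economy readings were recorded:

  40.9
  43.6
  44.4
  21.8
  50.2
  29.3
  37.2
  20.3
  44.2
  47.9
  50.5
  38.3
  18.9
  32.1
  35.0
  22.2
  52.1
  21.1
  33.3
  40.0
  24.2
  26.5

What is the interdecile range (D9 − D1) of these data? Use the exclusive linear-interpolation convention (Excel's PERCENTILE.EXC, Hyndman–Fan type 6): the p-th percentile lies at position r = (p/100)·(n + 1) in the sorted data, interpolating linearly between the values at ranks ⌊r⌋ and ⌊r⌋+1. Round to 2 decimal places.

29.87

Sorted: 18.9, 20.3, 21.1, 21.8, 22.2, 24.2, 26.5, 29.3, 32.1, 33.3, 35.0, 37.2, 38.3, 40.0, 40.9, 43.6, 44.2, 44.4, 47.9, 50.2, 50.5, 52.1.
n = 22.
P10: r = 2.3; ranks 2–3 are 20.3, 21.1; interpolating gives 20.54.
P90: r = 20.7; ranks 20–21 are 50.2, 50.5; interpolating gives 50.41.
Difference: 50.41 − 20.54 = 29.87.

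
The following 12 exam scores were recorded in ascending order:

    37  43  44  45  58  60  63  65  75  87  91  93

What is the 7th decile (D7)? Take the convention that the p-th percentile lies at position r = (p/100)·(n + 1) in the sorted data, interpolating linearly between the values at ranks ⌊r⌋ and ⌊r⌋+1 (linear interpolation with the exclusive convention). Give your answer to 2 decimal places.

n = 12.
r = (70/100)·(12 + 1) = 9.1.
Rank 9 is 75 and rank 10 is 87.
Interpolate: 75 + 0.1·(87 − 75) = 75 + 0.1·12 = 76.2.

76.20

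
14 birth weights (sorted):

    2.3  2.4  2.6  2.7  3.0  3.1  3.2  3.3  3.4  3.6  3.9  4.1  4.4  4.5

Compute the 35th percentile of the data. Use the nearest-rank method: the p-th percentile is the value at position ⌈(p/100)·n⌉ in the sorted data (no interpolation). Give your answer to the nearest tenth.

n = 14.
Position = ⌈35/100 · 14⌉ = ⌈4.9⌉ = 5.
The value at rank 5 is 3.0.

3.0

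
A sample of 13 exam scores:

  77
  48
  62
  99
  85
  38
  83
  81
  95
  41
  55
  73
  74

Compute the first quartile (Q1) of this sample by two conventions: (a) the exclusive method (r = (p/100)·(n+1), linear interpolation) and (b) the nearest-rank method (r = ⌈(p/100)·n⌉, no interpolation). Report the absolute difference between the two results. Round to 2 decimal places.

3.50

Sorted: 38, 41, 48, 55, 62, 73, 74, 77, 81, 83, 85, 95, 99.
n = 13.
(a) r = 3.5; between ranks 3 (48) and 4 (55): 51.5.
(b) the nearest-rank method: rank 4 → 55.
|51.5 − 55| = 3.5.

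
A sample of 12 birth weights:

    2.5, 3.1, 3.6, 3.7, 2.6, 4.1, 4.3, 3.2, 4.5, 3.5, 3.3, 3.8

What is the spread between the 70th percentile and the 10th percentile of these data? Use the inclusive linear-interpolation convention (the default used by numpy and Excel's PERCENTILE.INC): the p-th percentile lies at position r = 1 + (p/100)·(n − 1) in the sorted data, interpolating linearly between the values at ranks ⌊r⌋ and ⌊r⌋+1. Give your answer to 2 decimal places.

Sorted: 2.5, 2.6, 3.1, 3.2, 3.3, 3.5, 3.6, 3.7, 3.8, 4.1, 4.3, 4.5.
n = 12.
P10: r = 2.1; ranks 2–3 are 2.6, 3.1; interpolating gives 2.65.
P70: r = 8.7; ranks 8–9 are 3.7, 3.8; interpolating gives 3.77.
Difference: 3.77 − 2.65 = 1.12.

1.12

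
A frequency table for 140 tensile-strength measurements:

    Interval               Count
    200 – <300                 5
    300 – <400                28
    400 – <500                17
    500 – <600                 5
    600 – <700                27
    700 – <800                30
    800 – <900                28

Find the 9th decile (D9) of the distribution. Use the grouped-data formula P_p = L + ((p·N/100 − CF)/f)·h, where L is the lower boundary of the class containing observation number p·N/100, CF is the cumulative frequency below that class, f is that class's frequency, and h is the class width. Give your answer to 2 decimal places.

N = 140; target position k = 90/100 · 140 = 126.
Cumulative frequencies: 5, 33, 50, 55, 82, 112, 140.
Observation 126 falls in the class 800 – <900.
L = 800, CF = 112, f = 28, h = 100.
P90 = 800 + ((126 − 112)/28)·100 = 800 + 50 = 850.

850.00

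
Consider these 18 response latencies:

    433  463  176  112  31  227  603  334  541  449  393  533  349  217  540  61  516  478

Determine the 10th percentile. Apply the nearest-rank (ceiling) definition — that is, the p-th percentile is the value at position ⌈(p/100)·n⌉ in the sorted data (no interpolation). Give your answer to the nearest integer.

61

Sorted: 31, 61, 112, 176, 217, 227, 334, 349, 393, 433, 449, 463, 478, 516, 533, 540, 541, 603.
n = 18.
Position = ⌈10/100 · 18⌉ = ⌈1.8⌉ = 2.
The value at rank 2 is 61.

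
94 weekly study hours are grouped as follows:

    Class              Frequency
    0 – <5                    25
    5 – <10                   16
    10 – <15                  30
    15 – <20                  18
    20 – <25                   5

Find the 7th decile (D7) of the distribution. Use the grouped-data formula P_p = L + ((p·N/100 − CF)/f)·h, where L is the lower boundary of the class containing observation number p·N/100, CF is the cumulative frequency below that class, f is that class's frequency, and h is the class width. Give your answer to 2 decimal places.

14.13

N = 94; target position k = 70/100 · 94 = 65.8.
Cumulative frequencies: 25, 41, 71, 89, 94.
Observation 65.8 falls in the class 10 – <15.
L = 10, CF = 41, f = 30, h = 5.
P70 = 10 + ((65.8 − 41)/30)·5 = 10 + 4.13333 = 14.1333.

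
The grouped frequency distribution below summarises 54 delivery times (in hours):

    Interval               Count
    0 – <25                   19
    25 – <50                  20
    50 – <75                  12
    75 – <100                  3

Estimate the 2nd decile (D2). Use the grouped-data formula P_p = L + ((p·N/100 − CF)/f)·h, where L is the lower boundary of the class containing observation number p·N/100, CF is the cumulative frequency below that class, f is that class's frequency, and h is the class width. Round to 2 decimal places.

N = 54; target position k = 20/100 · 54 = 10.8.
Cumulative frequencies: 19, 39, 51, 54.
Observation 10.8 falls in the class 0 – <25.
L = 0, CF = 0, f = 19, h = 25.
P20 = 0 + ((10.8 − 0)/19)·25 = 0 + 14.2105 = 14.2105.

14.21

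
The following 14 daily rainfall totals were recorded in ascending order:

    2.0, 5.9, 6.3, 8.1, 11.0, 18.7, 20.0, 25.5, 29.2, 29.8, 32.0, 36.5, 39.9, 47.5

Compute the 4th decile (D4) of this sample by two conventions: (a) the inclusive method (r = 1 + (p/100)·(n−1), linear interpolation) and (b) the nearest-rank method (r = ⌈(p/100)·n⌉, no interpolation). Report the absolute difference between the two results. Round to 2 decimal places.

0.26

n = 14.
(a) r = 6.2; between ranks 6 (18.7) and 7 (20.0): 18.96.
(b) the nearest-rank method: rank 6 → 18.7.
|18.96 − 18.7| = 0.26.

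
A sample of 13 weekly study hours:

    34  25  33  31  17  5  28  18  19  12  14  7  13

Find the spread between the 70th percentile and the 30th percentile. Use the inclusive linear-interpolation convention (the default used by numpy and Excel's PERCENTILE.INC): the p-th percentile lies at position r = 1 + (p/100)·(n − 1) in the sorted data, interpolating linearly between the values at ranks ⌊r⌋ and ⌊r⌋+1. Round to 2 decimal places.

Sorted: 5, 7, 12, 13, 14, 17, 18, 19, 25, 28, 31, 33, 34.
n = 13.
P30: r = 4.6; ranks 4–5 are 13, 14; interpolating gives 13.6.
P70: r = 9.4; ranks 9–10 are 25, 28; interpolating gives 26.2.
Difference: 26.2 − 13.6 = 12.6.

12.60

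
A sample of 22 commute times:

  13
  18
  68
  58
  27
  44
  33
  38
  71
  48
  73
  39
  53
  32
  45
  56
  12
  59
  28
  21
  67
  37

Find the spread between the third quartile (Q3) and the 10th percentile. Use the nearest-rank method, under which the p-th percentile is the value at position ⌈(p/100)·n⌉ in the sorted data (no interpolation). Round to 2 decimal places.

40.00

Sorted: 12, 13, 18, 21, 27, 28, 32, 33, 37, 38, 39, 44, 45, 48, 53, 56, 58, 59, 67, 68, 71, 73.
n = 22.
P10: rank ⌈10/100·22⌉ = 3 → 18.
P75: rank ⌈75/100·22⌉ = 17 → 58.
Difference: 58 − 18 = 40.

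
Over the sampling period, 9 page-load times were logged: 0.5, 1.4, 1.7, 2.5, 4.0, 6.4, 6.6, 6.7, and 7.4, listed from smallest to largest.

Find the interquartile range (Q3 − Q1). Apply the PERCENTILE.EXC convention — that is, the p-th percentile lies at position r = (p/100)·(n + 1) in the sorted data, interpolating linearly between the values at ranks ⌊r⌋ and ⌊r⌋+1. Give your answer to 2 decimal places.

n = 9.
P25: r = 2.5; ranks 2–3 are 1.4, 1.7; interpolating gives 1.55.
P75: r = 7.5; ranks 7–8 are 6.6, 6.7; interpolating gives 6.65.
Difference: 6.65 − 1.55 = 5.1.

5.10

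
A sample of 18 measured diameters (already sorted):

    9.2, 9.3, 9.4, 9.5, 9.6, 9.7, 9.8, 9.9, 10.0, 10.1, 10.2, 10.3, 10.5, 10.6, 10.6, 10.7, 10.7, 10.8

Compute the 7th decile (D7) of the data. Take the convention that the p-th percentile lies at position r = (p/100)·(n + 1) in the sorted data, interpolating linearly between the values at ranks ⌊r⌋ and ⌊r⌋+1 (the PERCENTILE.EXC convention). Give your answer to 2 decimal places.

n = 18.
r = (70/100)·(18 + 1) = 13.3.
Rank 13 is 10.5 and rank 14 is 10.6.
Interpolate: 10.5 + 0.3·(10.6 − 10.5) = 10.5 + 0.3·0.1 = 10.53.

10.53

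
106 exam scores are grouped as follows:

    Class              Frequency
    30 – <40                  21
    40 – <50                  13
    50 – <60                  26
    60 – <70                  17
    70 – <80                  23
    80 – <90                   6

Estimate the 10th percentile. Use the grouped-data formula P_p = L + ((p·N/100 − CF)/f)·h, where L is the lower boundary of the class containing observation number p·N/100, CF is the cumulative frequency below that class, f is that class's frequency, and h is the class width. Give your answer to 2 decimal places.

35.05

N = 106; target position k = 10/100 · 106 = 10.6.
Cumulative frequencies: 21, 34, 60, 77, 100, 106.
Observation 10.6 falls in the class 30 – <40.
L = 30, CF = 0, f = 21, h = 10.
P10 = 30 + ((10.6 − 0)/21)·10 = 30 + 5.04762 = 35.0476.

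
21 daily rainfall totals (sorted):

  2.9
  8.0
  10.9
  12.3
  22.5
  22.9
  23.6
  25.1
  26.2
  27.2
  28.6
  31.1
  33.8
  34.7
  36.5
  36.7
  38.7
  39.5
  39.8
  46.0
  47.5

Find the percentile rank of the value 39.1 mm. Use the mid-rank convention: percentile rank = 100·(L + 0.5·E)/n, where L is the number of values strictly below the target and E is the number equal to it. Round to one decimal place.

Count below 39.1: L = 17; count equal: E = 0; n = 21.
Percentile rank = 100·(17 + 0.5·0)/21 = 100·17/21 = 80.95.

81.0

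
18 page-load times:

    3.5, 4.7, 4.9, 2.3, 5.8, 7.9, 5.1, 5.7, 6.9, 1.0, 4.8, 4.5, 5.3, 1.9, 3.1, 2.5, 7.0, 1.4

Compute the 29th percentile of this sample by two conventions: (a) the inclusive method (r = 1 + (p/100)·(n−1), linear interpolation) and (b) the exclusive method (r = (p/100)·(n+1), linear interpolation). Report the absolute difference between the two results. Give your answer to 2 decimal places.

Sorted: 1.0, 1.4, 1.9, 2.3, 2.5, 3.1, 3.5, 4.5, 4.7, 4.8, 4.9, 5.1, 5.3, 5.7, 5.8, 6.9, 7.0, 7.9.
n = 18.
(a) r = 5.93; between ranks 5 (2.5) and 6 (3.1): 3.058.
(b) r = 5.51; between ranks 5 (2.5) and 6 (3.1): 2.806.
|3.058 − 2.806| = 0.252.

0.25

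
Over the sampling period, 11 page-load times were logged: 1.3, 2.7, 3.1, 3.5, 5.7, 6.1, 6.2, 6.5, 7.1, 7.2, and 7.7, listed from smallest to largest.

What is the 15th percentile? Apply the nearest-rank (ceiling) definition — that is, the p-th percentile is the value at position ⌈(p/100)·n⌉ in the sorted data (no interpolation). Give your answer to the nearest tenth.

2.7

n = 11.
Position = ⌈15/100 · 11⌉ = ⌈1.65⌉ = 2.
The value at rank 2 is 2.7.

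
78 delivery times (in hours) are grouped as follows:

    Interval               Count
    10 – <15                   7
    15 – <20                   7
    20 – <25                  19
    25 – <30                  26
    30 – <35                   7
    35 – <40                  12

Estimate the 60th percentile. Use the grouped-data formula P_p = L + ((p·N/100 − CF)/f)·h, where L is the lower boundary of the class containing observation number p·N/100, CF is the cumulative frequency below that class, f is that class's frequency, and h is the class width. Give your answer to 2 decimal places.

N = 78; target position k = 60/100 · 78 = 46.8.
Cumulative frequencies: 7, 14, 33, 59, 66, 78.
Observation 46.8 falls in the class 25 – <30.
L = 25, CF = 33, f = 26, h = 5.
P60 = 25 + ((46.8 − 33)/26)·5 = 25 + 2.65385 = 27.6538.

27.65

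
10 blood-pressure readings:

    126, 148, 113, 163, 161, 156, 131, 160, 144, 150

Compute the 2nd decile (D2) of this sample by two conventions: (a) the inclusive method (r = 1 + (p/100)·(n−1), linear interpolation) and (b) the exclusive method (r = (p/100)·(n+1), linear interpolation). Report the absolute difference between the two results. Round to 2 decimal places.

Sorted: 113, 126, 131, 144, 148, 150, 156, 160, 161, 163.
n = 10.
(a) r = 2.8; between ranks 2 (126) and 3 (131): 130.
(b) r = 2.2; between ranks 2 (126) and 3 (131): 127.
|130 − 127| = 3.

3.00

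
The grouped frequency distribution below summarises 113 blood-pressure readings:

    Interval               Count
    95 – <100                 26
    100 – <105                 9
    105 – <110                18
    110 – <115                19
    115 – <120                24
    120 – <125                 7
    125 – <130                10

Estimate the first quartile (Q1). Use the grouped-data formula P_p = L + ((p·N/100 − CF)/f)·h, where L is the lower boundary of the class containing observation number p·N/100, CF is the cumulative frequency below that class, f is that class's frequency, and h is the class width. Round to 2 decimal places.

101.25

N = 113; target position k = 25/100 · 113 = 28.25.
Cumulative frequencies: 26, 35, 53, 72, 96, 103, 113.
Observation 28.25 falls in the class 100 – <105.
L = 100, CF = 26, f = 9, h = 5.
P25 = 100 + ((28.25 − 26)/9)·5 = 100 + 1.25 = 101.25.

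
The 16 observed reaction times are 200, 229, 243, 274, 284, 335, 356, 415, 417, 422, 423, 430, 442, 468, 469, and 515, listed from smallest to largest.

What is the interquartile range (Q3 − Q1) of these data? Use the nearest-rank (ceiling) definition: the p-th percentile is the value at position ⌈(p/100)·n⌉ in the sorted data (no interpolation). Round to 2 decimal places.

n = 16.
P25: rank ⌈25/100·16⌉ = 4 → 274.
P75: rank ⌈75/100·16⌉ = 12 → 430.
Difference: 430 − 274 = 156.

156.00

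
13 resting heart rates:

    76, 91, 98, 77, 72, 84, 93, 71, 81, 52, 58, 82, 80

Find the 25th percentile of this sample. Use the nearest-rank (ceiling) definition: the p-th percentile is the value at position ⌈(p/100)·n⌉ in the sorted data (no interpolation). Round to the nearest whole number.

72

Sorted: 52, 58, 71, 72, 76, 77, 80, 81, 82, 84, 91, 93, 98.
n = 13.
Position = ⌈25/100 · 13⌉ = ⌈3.25⌉ = 4.
The value at rank 4 is 72.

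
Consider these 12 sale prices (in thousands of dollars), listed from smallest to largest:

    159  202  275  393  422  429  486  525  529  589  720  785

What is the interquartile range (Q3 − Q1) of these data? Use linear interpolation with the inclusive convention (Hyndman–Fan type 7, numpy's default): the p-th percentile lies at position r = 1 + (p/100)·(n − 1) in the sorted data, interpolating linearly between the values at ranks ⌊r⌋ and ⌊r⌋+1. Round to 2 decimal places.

n = 12.
P25: r = 3.75; ranks 3–4 are 275, 393; interpolating gives 363.5.
P75: r = 9.25; ranks 9–10 are 529, 589; interpolating gives 544.
Difference: 544 − 363.5 = 180.5.

180.50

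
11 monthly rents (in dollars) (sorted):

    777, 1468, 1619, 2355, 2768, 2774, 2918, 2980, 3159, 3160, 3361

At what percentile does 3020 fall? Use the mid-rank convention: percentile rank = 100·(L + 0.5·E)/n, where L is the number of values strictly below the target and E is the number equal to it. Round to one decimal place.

72.7

Count below 3020: L = 8; count equal: E = 0; n = 11.
Percentile rank = 100·(8 + 0.5·0)/11 = 100·8/11 = 72.73.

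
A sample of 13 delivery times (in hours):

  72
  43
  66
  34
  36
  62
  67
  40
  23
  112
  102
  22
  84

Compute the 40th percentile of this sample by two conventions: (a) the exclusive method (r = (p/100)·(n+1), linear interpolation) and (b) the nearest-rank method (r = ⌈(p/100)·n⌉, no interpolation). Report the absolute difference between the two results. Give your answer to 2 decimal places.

Sorted: 22, 23, 34, 36, 40, 43, 62, 66, 67, 72, 84, 102, 112.
n = 13.
(a) r = 5.6; between ranks 5 (40) and 6 (43): 41.8.
(b) the nearest-rank method: rank 6 → 43.
|41.8 − 43| = 1.2.

1.20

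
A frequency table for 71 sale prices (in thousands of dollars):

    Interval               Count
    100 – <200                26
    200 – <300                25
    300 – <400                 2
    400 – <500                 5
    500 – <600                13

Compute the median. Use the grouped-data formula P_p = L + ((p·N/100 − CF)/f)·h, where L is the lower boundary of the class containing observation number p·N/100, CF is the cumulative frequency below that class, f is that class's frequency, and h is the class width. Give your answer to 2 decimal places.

N = 71; target position k = 50/100 · 71 = 35.5.
Cumulative frequencies: 26, 51, 53, 58, 71.
Observation 35.5 falls in the class 200 – <300.
L = 200, CF = 26, f = 25, h = 100.
P50 = 200 + ((35.5 − 26)/25)·100 = 200 + 38 = 238.

238.00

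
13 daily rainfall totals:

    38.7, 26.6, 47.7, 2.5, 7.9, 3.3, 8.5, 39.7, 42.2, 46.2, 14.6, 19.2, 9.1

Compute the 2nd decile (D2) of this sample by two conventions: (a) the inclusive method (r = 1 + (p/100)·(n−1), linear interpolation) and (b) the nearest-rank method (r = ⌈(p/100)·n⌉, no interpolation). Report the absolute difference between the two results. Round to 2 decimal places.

0.24

Sorted: 2.5, 3.3, 7.9, 8.5, 9.1, 14.6, 19.2, 26.6, 38.7, 39.7, 42.2, 46.2, 47.7.
n = 13.
(a) r = 3.4; between ranks 3 (7.9) and 4 (8.5): 8.14.
(b) the nearest-rank method: rank 3 → 7.9.
|8.14 − 7.9| = 0.24.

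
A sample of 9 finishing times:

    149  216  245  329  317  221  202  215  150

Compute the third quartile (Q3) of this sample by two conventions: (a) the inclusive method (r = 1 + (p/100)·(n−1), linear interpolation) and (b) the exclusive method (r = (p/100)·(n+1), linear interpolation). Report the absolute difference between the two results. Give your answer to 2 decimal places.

Sorted: 149, 150, 202, 215, 216, 221, 245, 317, 329.
n = 9.
(a) r = 7 → value at rank 7 = 245.
(b) r = 7.5; between ranks 7 (245) and 8 (317): 281.
|245 − 281| = 36.

36.00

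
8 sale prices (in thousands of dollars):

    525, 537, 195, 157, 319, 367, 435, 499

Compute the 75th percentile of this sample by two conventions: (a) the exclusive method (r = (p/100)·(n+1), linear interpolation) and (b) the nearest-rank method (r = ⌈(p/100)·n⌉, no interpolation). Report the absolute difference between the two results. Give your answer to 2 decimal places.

19.50

Sorted: 157, 195, 319, 367, 435, 499, 525, 537.
n = 8.
(a) r = 6.75; between ranks 6 (499) and 7 (525): 518.5.
(b) the nearest-rank method: rank 6 → 499.
|518.5 − 499| = 19.5.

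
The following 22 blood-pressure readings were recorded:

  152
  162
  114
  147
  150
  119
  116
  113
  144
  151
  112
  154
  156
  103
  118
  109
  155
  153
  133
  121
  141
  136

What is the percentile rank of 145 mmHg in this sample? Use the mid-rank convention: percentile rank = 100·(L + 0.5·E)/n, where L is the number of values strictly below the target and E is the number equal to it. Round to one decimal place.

59.1

Sorted: 103, 109, 112, 113, 114, 116, 118, 119, 121, 133, 136, 141, 144, 147, 150, 151, 152, 153, 154, 155, 156, 162.
Count below 145: L = 13; count equal: E = 0; n = 22.
Percentile rank = 100·(13 + 0.5·0)/22 = 100·13/22 = 59.09.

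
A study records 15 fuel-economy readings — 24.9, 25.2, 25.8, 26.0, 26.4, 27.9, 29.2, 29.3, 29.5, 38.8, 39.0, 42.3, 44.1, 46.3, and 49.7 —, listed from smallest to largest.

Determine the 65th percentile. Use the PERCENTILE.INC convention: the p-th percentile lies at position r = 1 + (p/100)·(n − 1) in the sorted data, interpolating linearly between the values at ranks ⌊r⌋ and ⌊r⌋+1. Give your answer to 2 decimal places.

38.82

n = 15.
r = 1 + (65/100)·(15 − 1) = 1 + 9.1 = 10.1.
Rank 10 is 38.8 and rank 11 is 39.0.
Interpolate: 38.8 + 0.1·(39.0 − 38.8) = 38.8 + 0.1·0.2 = 38.82.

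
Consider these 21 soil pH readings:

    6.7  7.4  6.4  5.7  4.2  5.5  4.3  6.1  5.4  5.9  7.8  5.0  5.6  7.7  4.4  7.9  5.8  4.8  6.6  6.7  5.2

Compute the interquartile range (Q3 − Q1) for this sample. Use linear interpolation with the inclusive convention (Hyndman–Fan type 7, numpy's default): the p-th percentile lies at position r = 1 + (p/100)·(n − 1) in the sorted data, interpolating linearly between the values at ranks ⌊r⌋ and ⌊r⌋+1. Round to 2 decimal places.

Sorted: 4.2, 4.3, 4.4, 4.8, 5.0, 5.2, 5.4, 5.5, 5.6, 5.7, 5.8, 5.9, 6.1, 6.4, 6.6, 6.7, 6.7, 7.4, 7.7, 7.8, 7.9.
n = 21.
P25: r = 6 (integer) → 5.2.
P75: r = 16 (integer) → 6.7.
Difference: 6.7 − 5.2 = 1.5.

1.50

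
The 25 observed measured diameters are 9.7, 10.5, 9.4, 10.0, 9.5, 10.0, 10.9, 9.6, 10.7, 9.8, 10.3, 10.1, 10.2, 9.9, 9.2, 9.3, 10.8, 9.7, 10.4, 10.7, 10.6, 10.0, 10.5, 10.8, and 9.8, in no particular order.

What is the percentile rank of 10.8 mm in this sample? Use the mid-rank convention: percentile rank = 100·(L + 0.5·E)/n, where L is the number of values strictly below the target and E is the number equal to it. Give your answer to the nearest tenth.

92.0

Sorted: 9.2, 9.3, 9.4, 9.5, 9.6, 9.7, 9.7, 9.8, 9.8, 9.9, 10.0, 10.0, 10.0, 10.1, 10.2, 10.3, 10.4, 10.5, 10.5, 10.6, 10.7, 10.7, 10.8, 10.8, 10.9.
Count below 10.8: L = 22; count equal: E = 2; n = 25.
Percentile rank = 100·(22 + 0.5·2)/25 = 100·23/25 = 92.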